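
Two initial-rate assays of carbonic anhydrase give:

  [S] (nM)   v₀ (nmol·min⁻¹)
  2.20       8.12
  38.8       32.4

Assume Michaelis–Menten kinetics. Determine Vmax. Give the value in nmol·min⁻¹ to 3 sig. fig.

39.5 nmol·min⁻¹

From v = Vmax[S]/(Km+[S]), each point gives Vmax = v(Km+[S])/[S].
Equating: 8.12(Km+2.20)/2.20 = 32.4(Km+38.8)/38.8.
3.691·Km + 8.12 = 0.8351·Km + 32.4, so (3.691 − 0.8351)·Km = 32.4 − 8.12.
Km = 24.28/2.856 = 8.50 nM; then Vmax = 8.12(8.50+2.20)/2.20 = 39.5 nmol·min⁻¹.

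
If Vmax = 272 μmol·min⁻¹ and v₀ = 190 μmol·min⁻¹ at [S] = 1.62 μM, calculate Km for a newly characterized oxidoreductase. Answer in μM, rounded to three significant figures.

0.699 μM

From v = Vmax[S]/(Km+[S]), Km = [S](Vmax − v)/v.
Km = 1.62 × (272 − 190) / 190 = 132.8/190 = 0.699 μM.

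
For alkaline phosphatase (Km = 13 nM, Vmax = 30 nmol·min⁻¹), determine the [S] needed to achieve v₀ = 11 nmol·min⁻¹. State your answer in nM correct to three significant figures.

Rearranging v = Vmax[S]/(Km+[S]) gives [S] = Km·v/(Vmax − v).
[S] = 13 × 11 / (30 − 11) = 143.0/19.00 = 7.53 nM.

7.53 nM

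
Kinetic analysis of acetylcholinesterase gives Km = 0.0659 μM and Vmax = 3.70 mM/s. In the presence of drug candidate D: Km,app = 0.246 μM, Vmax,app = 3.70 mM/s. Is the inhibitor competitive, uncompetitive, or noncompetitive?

competitive

Km increases (0.0659 → 0.246 μM) while Vmax is unchanged — the hallmark of competitive inhibition.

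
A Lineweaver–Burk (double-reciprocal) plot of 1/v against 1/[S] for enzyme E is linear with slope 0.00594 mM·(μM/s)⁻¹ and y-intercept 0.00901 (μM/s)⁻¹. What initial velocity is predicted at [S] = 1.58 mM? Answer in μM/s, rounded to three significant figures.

The y-intercept is 1/Vmax, so Vmax = 1/0.00901 = 111 μM/s.
The slope is Km/Vmax, so Km = 0.00594 × 111 = 0.659 mM.
Then v = 111 × 1.58/(0.659 + 1.58) = 78.3 μM/s.

78.3 μM/s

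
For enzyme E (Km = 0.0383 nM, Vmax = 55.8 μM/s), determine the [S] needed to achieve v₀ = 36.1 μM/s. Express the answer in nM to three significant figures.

The required fractional saturation is v/Vmax = 36.1/55.8 = 0.6470.
Then [S]/(Km+[S]) = 0.6470 ⇒ [S] = 0.0383 × 0.6470/(1 − 0.6470) = 0.0702 nM.

0.0702 nM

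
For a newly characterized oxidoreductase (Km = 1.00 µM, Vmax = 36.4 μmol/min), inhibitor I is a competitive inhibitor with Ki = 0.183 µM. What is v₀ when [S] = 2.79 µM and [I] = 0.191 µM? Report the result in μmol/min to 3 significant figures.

With α = 1 + [I]/Ki = 1 + 0.191/0.183 = 2.044, the competitive rate law is v = Vmax[S] / (αKm + [S]).
v = 36.4×2.79 / (2.044×1.00 + 2.79) = 101.6/4.834 = 21.0 μmol/min.

21.0 μmol/min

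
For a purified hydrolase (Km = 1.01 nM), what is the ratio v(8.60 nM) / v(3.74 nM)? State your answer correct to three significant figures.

Since Vmax cancels, v₂/v₁ = [S]₂(Km+[S]₁) / [S]₁(Km+[S]₂).
= 8.60×(1.01+3.74) / (3.74×(1.01+8.60)) = 40.85/35.94 = 1.14.

1.14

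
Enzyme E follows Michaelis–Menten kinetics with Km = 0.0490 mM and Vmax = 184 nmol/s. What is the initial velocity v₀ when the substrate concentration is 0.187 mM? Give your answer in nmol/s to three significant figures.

146 nmol/s

[S]/(Km+[S]) = 0.187/0.2360 = 0.7924, the fractional saturation.
v = 0.7924 × Vmax = 0.7924 × 184 = 146 nmol/s.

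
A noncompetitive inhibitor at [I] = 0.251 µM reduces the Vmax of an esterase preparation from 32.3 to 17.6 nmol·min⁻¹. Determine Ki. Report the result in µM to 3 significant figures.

Noncompetitive: Vmax,app = Vmax/α with α = 1 + [I]/Ki.
α = Vmax/Vmax,app = 32.3/17.6 = 1.835.
Since α = 1 + [I]/Ki, [I]/Ki = 1.835 − 1 = 0.8352 and Ki = 0.251/0.8352 = 0.301 µM.

0.301 µM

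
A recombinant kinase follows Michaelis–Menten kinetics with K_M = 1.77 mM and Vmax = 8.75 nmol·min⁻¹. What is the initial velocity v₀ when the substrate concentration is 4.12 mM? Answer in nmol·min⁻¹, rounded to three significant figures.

6.12 nmol·min⁻¹

v = Vmax·[S]/(Km + [S]) = 8.75 × 4.12 / (1.77 + 4.12)
  = 36.05 / 5.890 = 6.12 nmol·min⁻¹.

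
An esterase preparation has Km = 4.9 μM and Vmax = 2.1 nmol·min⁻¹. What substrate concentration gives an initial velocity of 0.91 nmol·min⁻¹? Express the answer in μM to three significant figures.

Rearranging v = Vmax[S]/(Km+[S]) gives [S] = Km·v/(Vmax − v).
[S] = 4.9 × 0.91 / (2.1 − 0.91) = 4.459/1.190 = 3.75 μM.

3.75 μM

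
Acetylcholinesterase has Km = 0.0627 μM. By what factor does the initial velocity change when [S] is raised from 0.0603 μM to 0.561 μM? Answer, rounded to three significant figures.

The fractional saturations are [S]/(Km+[S]) = 0.0603/0.1230 = 0.4902 and 0.561/0.6237 = 0.8995.
v₂/v₁ is just their ratio: 0.8995/0.4902 = 1.83.

1.83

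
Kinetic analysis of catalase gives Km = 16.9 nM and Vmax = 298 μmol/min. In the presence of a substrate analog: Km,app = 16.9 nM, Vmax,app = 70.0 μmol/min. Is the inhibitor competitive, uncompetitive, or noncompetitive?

noncompetitive

Vmax decreases (298 → 70.0 μmol/min) while Km is unchanged — pure noncompetitive inhibition.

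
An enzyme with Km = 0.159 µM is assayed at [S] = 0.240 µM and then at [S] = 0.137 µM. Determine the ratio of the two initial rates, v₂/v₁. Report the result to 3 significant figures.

The fractional saturations are [S]/(Km+[S]) = 0.240/0.3990 = 0.6015 and 0.137/0.2960 = 0.4628.
v₂/v₁ is just their ratio: 0.4628/0.6015 = 0.769.

0.769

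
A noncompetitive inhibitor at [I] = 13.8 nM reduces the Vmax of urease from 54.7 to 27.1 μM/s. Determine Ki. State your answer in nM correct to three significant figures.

13.6 nM

Noncompetitive: Vmax,app = Vmax/α with α = 1 + [I]/Ki.
α = Vmax/Vmax,app = 54.7/27.1 = 2.018.
Since α = 1 + [I]/Ki, [I]/Ki = 2.018 − 1 = 1.018 and Ki = 13.8/1.018 = 13.6 nM.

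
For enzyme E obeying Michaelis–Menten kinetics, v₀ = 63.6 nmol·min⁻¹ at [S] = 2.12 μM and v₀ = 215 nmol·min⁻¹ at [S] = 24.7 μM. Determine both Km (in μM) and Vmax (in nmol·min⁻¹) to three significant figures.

Km = 7.11 μM; Vmax = 277 nmol·min⁻¹

In reciprocal form, 1/v = (Km/Vmax)·(1/[S]) + 1/Vmax. The two points give (1/[S], 1/v) = (0.4717, 0.01572) and (0.04049, 0.004651).
Slope = (0.01572 − 0.004651)/(0.4717 − 0.04049) = 0.02568; intercept = 0.01572 − 0.02568×0.4717 = 0.003612.
Vmax = 1/intercept = 277 nmol·min⁻¹; Km = slope × Vmax = 0.02568 × 277 = 7.11 μM.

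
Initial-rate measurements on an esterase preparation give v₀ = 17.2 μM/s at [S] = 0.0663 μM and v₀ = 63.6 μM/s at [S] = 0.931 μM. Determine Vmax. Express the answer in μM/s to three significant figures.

From v = Vmax[S]/(Km+[S]), each point gives Vmax = v(Km+[S])/[S].
Equating: 17.2(Km+0.0663)/0.0663 = 63.6(Km+0.931)/0.931.
259.4·Km + 17.2 = 68.31·Km + 63.6, so (259.4 − 68.31)·Km = 63.6 − 17.2.
Km = 46.40/191.1 = 0.243 μM; then Vmax = 17.2(0.243+0.0663)/0.0663 = 80.2 μM/s.

80.2 μM/s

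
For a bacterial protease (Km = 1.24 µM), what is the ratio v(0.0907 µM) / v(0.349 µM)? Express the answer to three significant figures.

0.310

The fractional saturations are [S]/(Km+[S]) = 0.349/1.589 = 0.2196 and 0.0907/1.331 = 0.06816.
v₂/v₁ is just their ratio: 0.06816/0.2196 = 0.310.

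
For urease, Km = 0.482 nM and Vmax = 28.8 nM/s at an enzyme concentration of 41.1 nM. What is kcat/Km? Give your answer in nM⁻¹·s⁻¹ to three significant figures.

1.45 nM⁻¹·s⁻¹

kcat = Vmax/[E]total = 28.8/41.1 = 0.701 s⁻¹.
kcat/Km = 0.701/0.482 = 1.45 nM⁻¹·s⁻¹.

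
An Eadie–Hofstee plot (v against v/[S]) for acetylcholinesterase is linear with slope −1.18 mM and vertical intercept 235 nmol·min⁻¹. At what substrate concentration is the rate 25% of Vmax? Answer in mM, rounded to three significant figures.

The Eadie–Hofstee slope gives Km = 1.18 mM (slope = −Km).
v/Vmax = [S]/(Km+[S]) = 0.25 ⇒ [S] = Km·0.25/(1−0.25) = 1.18 × 0.3333 = 0.393 mM.

0.393 mM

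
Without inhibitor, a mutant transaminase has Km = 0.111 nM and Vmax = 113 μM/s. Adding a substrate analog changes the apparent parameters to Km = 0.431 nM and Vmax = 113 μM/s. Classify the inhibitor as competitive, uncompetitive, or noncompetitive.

competitive

Km increases (0.111 → 0.431 nM) while Vmax is unchanged — the hallmark of competitive inhibition.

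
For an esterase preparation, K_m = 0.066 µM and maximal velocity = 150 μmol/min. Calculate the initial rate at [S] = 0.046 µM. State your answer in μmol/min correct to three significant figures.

[S]/(Km+[S]) = 0.046/0.1120 = 0.4107, the fractional saturation.
v = 0.4107 × Vmax = 0.4107 × 150 = 61.6 μmol/min.

61.6 μmol/min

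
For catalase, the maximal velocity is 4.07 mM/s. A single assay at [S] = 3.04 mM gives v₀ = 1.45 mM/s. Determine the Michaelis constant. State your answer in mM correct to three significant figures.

v/Vmax = 1.45/4.07 = 0.3563 = [S]/(Km+[S]).
So Km + [S] = [S]/0.3563 = 8.533 mM, giving Km = 8.533 − 3.04 = 5.49 mM.

5.49 mM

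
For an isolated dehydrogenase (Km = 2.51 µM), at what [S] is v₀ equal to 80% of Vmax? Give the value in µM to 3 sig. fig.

10.0 µM

v/Vmax = [S]/(Km+[S]) = 0.8, so [S] = Km·0.8/(1 − 0.8) = 2.51 × 4.000.
[S] = 10.0 µM.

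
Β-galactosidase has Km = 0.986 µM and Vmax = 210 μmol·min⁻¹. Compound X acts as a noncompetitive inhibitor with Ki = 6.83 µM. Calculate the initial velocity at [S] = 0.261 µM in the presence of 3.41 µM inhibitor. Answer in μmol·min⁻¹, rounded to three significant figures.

29.3 μmol·min⁻¹

α = 1 + [I]/Ki = 1 + 3.41/6.83 = 1.499.
For a noncompetitive inhibitor, Vmax is reduced to Vmax/α while Km is unchanged: Km,app = 0.986 µM, Vmax,app = 140 μmol·min⁻¹.
v = Vmax,app·[S]/(Km,app + [S]) = 140 × 0.261/(0.986 + 0.261) = 29.3 μmol·min⁻¹.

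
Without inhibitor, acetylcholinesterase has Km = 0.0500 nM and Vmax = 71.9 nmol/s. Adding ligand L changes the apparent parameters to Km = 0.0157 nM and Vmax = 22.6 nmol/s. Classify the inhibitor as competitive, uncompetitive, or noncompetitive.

uncompetitive

Both Km and Vmax decrease by the same factor (~3.18-fold) — characteristic of uncompetitive inhibition.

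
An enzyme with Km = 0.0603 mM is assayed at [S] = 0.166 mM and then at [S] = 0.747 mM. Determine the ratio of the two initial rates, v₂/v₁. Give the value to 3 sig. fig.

Since Vmax cancels, v₂/v₁ = [S]₂(Km+[S]₁) / [S]₁(Km+[S]₂).
= 0.747×(0.0603+0.166) / (0.166×(0.0603+0.747)) = 0.1690/0.1340 = 1.26.

1.26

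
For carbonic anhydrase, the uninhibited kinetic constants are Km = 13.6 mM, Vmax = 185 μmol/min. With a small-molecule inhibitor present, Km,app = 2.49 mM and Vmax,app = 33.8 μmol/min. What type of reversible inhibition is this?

Both Km and Vmax decrease by the same factor (~5.47-fold) — characteristic of uncompetitive inhibition.

uncompetitive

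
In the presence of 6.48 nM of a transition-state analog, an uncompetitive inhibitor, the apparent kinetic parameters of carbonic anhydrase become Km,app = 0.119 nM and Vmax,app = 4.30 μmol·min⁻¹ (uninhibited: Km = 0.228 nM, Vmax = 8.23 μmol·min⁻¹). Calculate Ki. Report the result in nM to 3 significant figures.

7.09 nM

Uncompetitive: Vmax,app = Vmax/α (and Km,app = Km/α) with α = 1 + [I]/Ki.
α = Vmax/Vmax,app = 8.23/4.30 = 1.914.
Since α = 1 + [I]/Ki, [I]/Ki = 1.914 − 1 = 0.9140 and Ki = 6.48/0.9140 = 7.09 nM.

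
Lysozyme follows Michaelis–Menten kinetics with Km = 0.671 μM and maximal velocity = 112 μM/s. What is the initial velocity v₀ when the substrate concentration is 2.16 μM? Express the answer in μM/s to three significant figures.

85.5 μM/s

[S]/(Km+[S]) = 2.16/2.831 = 0.7630, the fractional saturation.
v = 0.7630 × Vmax = 0.7630 × 112 = 85.5 μM/s.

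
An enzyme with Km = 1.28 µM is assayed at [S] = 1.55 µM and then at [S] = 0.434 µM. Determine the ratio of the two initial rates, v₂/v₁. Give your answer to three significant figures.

The fractional saturations are [S]/(Km+[S]) = 1.55/2.830 = 0.5477 and 0.434/1.714 = 0.2532.
v₂/v₁ is just their ratio: 0.2532/0.5477 = 0.462.

0.462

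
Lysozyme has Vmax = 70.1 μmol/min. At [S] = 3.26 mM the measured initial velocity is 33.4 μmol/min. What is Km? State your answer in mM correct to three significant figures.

v/Vmax = 33.4/70.1 = 0.4765 = [S]/(Km+[S]).
So Km + [S] = [S]/0.4765 = 6.842 mM, giving Km = 6.842 − 3.26 = 3.58 mM.

3.58 mM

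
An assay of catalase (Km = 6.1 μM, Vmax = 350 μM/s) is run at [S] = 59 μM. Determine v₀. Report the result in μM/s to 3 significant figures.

317 μM/s

[S]/(Km+[S]) = 59/65.10 = 0.9063, the fractional saturation.
v = 0.9063 × Vmax = 0.9063 × 350 = 317 μM/s.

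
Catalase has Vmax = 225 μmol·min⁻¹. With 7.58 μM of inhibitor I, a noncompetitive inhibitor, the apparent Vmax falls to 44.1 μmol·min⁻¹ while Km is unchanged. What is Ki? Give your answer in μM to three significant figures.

Noncompetitive: Vmax,app = Vmax/α with α = 1 + [I]/Ki.
α = Vmax/Vmax,app = 225/44.1 = 5.102.
Since α = 1 + [I]/Ki, [I]/Ki = 5.102 − 1 = 4.102 and Ki = 7.58/4.102 = 1.85 μM.

1.85 μM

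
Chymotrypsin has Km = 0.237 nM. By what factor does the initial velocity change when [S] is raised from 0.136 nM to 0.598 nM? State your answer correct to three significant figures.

Since Vmax cancels, v₂/v₁ = [S]₂(Km+[S]₁) / [S]₁(Km+[S]₂).
= 0.598×(0.237+0.136) / (0.136×(0.237+0.598)) = 0.2231/0.1136 = 1.96.

1.96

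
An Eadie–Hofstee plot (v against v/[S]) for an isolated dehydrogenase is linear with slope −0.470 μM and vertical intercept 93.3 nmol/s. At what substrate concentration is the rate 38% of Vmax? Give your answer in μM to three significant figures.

0.288 μM

The Eadie–Hofstee slope gives Km = 0.470 μM (slope = −Km).
v/Vmax = [S]/(Km+[S]) = 0.38 ⇒ [S] = Km·0.38/(1−0.38) = 0.470 × 0.6129 = 0.288 μM.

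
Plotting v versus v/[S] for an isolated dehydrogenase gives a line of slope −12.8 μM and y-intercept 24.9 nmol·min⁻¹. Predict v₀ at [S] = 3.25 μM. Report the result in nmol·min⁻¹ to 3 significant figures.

In the Eadie–Hofstee form v = Vmax − Km·(v/[S]), the slope is −Km and the intercept is Vmax, so Km = 12.8 μM and Vmax = 24.9 nmol·min⁻¹.
v = 24.9 × 3.25/(12.8 + 3.25) = 5.04 nmol·min⁻¹.

5.04 nmol·min⁻¹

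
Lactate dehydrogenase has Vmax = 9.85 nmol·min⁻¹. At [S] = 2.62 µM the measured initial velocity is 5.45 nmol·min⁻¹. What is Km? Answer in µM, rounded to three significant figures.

2.12 µM

v/Vmax = 5.45/9.85 = 0.5533 = [S]/(Km+[S]).
So Km + [S] = [S]/0.5533 = 4.735 µM, giving Km = 4.735 − 2.62 = 2.12 µM.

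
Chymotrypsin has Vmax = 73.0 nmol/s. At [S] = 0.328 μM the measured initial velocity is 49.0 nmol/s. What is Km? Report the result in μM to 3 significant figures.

From v = Vmax[S]/(Km+[S]), Km = [S](Vmax − v)/v.
Km = 0.328 × (73.0 − 49.0) / 49.0 = 7.872/49.0 = 0.161 μM.

0.161 μM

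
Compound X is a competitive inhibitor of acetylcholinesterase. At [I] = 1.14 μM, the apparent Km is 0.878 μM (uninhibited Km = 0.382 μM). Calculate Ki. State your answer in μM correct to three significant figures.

0.878 μM

Competitive: Km,app = α·Km with α = 1 + [I]/Ki.
α = Km,app/Km = 0.878/0.382 = 2.298.
Since α = 1 + [I]/Ki, [I]/Ki = 2.298 − 1 = 1.298 and Ki = 1.14/1.298 = 0.878 μM.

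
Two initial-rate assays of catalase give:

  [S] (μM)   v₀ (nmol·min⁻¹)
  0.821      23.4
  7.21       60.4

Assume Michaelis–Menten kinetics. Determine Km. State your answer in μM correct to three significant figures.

1.84 μM

From v = Vmax[S]/(Km+[S]), each point gives Vmax = v(Km+[S])/[S].
Equating: 23.4(Km+0.821)/0.821 = 60.4(Km+7.21)/7.21.
28.50·Km + 23.4 = 8.377·Km + 60.4, so (28.50 − 8.377)·Km = 60.4 − 23.4.
Km = 37.00/20.12 = 1.84 μM; then Vmax = 23.4(1.84+0.821)/0.821 = 75.8 nmol·min⁻¹.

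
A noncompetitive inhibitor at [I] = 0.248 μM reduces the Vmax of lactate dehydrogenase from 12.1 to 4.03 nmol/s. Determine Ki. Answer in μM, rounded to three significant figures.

0.124 μM

Noncompetitive: Vmax,app = Vmax/α with α = 1 + [I]/Ki.
α = Vmax/Vmax,app = 12.1/4.03 = 3.002.
Since α = 1 + [I]/Ki, [I]/Ki = 3.002 − 1 = 2.002 and Ki = 0.248/2.002 = 0.124 μM.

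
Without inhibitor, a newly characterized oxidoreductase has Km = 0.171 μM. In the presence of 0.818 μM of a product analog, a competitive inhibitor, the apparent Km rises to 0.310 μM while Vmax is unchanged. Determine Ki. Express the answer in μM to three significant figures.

Competitive: Km,app = α·Km with α = 1 + [I]/Ki.
α = Km,app/Km = 0.310/0.171 = 1.813.
Since α = 1 + [I]/Ki, [I]/Ki = 1.813 − 1 = 0.8129 and Ki = 0.818/0.8129 = 1.01 μM.

1.01 μM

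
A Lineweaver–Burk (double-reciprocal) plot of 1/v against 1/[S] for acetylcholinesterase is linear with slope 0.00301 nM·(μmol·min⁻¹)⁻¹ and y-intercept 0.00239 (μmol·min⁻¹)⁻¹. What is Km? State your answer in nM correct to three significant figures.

y-intercept = 1/Vmax ⇒ Vmax = 418 μmol·min⁻¹; slope = Km/Vmax ⇒ Km = slope × Vmax.
Km = 0.00301 × 418 = 1.26 nM.

1.26 nM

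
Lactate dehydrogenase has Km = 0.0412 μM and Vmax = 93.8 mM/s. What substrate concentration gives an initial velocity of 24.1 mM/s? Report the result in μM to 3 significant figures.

Rearranging v = Vmax[S]/(Km+[S]) gives [S] = Km·v/(Vmax − v).
[S] = 0.0412 × 24.1 / (93.8 − 24.1) = 0.9929/69.70 = 0.0142 μM.

0.0142 μM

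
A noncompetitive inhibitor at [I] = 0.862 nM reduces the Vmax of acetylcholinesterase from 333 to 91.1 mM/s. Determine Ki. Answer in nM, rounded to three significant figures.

Noncompetitive: Vmax,app = Vmax/α with α = 1 + [I]/Ki.
α = Vmax/Vmax,app = 333/91.1 = 3.655.
Since α = 1 + [I]/Ki, [I]/Ki = 3.655 − 1 = 2.655 and Ki = 0.862/2.655 = 0.325 nM.

0.325 nM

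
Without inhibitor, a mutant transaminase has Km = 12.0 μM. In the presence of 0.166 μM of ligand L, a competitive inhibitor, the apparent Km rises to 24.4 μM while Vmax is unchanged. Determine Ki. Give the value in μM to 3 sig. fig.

Competitive: Km,app = α·Km with α = 1 + [I]/Ki.
α = Km,app/Km = 24.4/12.0 = 2.033.
Ki = [I]/(α − 1) = 0.166/1.033 = 0.161 μM.

0.161 μM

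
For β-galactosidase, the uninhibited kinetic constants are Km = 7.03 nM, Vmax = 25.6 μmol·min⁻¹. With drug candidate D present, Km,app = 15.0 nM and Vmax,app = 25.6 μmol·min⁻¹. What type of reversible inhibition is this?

Km increases (7.03 → 15.0 nM) while Vmax is unchanged — the hallmark of competitive inhibition.

competitive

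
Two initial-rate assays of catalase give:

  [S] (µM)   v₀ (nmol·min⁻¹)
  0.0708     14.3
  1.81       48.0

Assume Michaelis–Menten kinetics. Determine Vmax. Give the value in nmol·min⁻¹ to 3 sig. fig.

From v = Vmax[S]/(Km+[S]), each point gives Vmax = v(Km+[S])/[S].
Equating: 14.3(Km+0.0708)/0.0708 = 48.0(Km+1.81)/1.81.
202.0·Km + 14.3 = 26.52·Km + 48.0, so (202.0 − 26.52)·Km = 48.0 − 14.3.
Km = 33.70/175.5 = 0.192 µM; then Vmax = 14.3(0.192+0.0708)/0.0708 = 53.1 nmol·min⁻¹.

53.1 nmol·min⁻¹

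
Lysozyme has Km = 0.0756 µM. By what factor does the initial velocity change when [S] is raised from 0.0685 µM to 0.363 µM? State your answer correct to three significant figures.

Since Vmax cancels, v₂/v₁ = [S]₂(Km+[S]₁) / [S]₁(Km+[S]₂).
= 0.363×(0.0756+0.0685) / (0.0685×(0.0756+0.363)) = 0.05231/0.03004 = 1.74.

1.74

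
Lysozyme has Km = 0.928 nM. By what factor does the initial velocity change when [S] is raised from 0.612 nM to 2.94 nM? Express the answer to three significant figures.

1.91

Since Vmax cancels, v₂/v₁ = [S]₂(Km+[S]₁) / [S]₁(Km+[S]₂).
= 2.94×(0.928+0.612) / (0.612×(0.928+2.94)) = 4.528/2.367 = 1.91.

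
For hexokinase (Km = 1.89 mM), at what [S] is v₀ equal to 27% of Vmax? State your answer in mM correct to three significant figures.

v/Vmax = [S]/(Km+[S]) = 0.27, so [S] = Km·0.27/(1 − 0.27) = 1.89 × 0.3699.
[S] = 0.699 mM.

0.699 mM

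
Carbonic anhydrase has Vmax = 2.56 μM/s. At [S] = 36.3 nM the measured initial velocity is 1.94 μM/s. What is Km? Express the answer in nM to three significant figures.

From v = Vmax[S]/(Km+[S]), Km = [S](Vmax − v)/v.
Km = 36.3 × (2.56 − 1.94) / 1.94 = 22.51/1.94 = 11.6 nM.

11.6 nM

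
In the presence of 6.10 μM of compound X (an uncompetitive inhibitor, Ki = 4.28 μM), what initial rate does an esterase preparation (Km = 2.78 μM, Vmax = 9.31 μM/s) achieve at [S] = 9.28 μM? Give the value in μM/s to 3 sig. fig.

With α = 1 + [I]/Ki = 1 + 6.10/4.28 = 2.425, the uncompetitive rate law is v = (Vmax/α)·[S] / (Km/α + [S]).
v = (9.31/2.425)×9.28 / (2.78/2.425 + 9.28) = 35.62/10.43 = 3.42 μM/s.

3.42 μM/s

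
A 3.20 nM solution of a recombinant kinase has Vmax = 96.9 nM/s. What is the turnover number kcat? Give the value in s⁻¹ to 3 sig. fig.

30.3 s⁻¹

kcat = Vmax/[E]total = 96.9 nM/s / 3.20 nM = 30.3 s⁻¹.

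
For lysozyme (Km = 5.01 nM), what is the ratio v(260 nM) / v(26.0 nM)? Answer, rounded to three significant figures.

1.17

The fractional saturations are [S]/(Km+[S]) = 26.0/31.01 = 0.8384 and 260/265.0 = 0.9811.
v₂/v₁ is just their ratio: 0.9811/0.8384 = 1.17.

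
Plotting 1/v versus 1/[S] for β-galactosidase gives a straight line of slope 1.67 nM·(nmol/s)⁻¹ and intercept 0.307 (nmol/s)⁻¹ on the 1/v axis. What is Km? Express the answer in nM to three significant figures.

5.44 nM

y-intercept = 1/Vmax ⇒ Vmax = 3.26 nmol/s; slope = Km/Vmax ⇒ Km = slope × Vmax.
Km = 1.67 × 3.26 = 5.44 nM.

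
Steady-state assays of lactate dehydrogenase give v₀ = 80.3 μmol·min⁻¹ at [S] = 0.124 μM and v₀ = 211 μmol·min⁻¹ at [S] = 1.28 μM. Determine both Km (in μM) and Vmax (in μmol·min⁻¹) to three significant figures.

Km = 0.271 μM; Vmax = 256 μmol·min⁻¹

In reciprocal form, 1/v = (Km/Vmax)·(1/[S]) + 1/Vmax. The two points give (1/[S], 1/v) = (8.065, 0.01245) and (0.7812, 0.004739).
Slope = (0.01245 − 0.004739)/(8.065 − 0.7812) = 0.001059; intercept = 0.01245 − 0.001059×8.065 = 0.003912.
Vmax = 1/intercept = 256 μmol·min⁻¹; Km = slope × Vmax = 0.001059 × 256 = 0.271 μM.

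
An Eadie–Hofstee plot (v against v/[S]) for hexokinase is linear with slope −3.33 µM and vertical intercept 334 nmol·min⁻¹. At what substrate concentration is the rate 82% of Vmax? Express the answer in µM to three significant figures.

The Eadie–Hofstee slope gives Km = 3.33 µM (slope = −Km).
v/Vmax = [S]/(Km+[S]) = 0.82 ⇒ [S] = Km·0.82/(1−0.82) = 3.33 × 4.556 = 15.2 µM.

15.2 µM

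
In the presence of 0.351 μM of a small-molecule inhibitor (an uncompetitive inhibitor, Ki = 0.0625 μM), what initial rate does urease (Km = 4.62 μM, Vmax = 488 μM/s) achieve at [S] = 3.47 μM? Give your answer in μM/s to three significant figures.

61.4 μM/s

α = 1 + [I]/Ki = 1 + 0.351/0.0625 = 6.616.
For an uncompetitive inhibitor, both parameters are divided by α, giving Vmax/α and Km/α: Km,app = 0.698 μM, Vmax,app = 73.8 μM/s.
v = Vmax,app·[S]/(Km,app + [S]) = 73.8 × 3.47/(0.698 + 3.47) = 61.4 μM/s.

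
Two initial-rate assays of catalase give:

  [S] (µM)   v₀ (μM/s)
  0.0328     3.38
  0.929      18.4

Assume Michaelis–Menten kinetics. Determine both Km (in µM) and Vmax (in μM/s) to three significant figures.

From v = Vmax[S]/(Km+[S]), each point gives Vmax = v(Km+[S])/[S].
Equating: 3.38(Km+0.0328)/0.0328 = 18.4(Km+0.929)/0.929.
103.0·Km + 3.38 = 19.81·Km + 18.4, so (103.0 − 19.81)·Km = 18.4 − 3.38.
Km = 15.02/83.24 = 0.180 µM; then Vmax = 3.38(0.180+0.0328)/0.0328 = 22.0 μM/s.

Km = 0.180 µM; Vmax = 22.0 μM/s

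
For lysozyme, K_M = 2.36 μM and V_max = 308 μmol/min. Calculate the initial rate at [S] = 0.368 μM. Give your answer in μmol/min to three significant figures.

41.5 μmol/min

[S]/(Km+[S]) = 0.368/2.728 = 0.1349, the fractional saturation.
v = 0.1349 × Vmax = 0.1349 × 308 = 41.5 μmol/min.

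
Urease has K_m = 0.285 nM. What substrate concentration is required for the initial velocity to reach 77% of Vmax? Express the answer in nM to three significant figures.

0.954 nM

v/Vmax = [S]/(Km+[S]) = 0.77, so [S] = Km·0.77/(1 − 0.77) = 0.285 × 3.348.
[S] = 0.954 nM.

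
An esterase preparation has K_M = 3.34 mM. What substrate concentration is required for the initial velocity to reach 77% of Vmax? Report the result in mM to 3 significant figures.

v/Vmax = [S]/(Km+[S]) = 0.77, so [S] = Km·0.77/(1 − 0.77) = 3.34 × 3.348.
[S] = 11.2 mM.

11.2 mM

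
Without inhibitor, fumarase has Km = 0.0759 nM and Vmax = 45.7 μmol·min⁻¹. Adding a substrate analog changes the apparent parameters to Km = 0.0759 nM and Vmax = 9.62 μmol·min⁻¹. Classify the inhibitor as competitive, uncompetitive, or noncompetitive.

Vmax decreases (45.7 → 9.62 μmol·min⁻¹) while Km is unchanged — pure noncompetitive inhibition.

noncompetitive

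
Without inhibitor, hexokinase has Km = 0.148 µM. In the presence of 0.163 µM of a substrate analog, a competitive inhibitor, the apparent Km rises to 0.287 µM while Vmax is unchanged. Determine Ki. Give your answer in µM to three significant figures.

Competitive: Km,app = α·Km with α = 1 + [I]/Ki.
α = Km,app/Km = 0.287/0.148 = 1.939.
Ki = [I]/(α − 1) = 0.163/0.9392 = 0.174 µM.

0.174 µM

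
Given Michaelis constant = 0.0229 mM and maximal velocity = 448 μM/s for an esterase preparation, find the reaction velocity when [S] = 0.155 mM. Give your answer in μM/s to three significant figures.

390 μM/s

v = Vmax·[S]/(Km + [S]) = 448 × 0.155 / (0.0229 + 0.155)
  = 69.44 / 0.1779 = 390 μM/s.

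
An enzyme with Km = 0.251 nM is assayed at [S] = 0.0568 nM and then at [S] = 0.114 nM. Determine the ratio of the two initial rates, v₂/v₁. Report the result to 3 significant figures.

1.69

Since Vmax cancels, v₂/v₁ = [S]₂(Km+[S]₁) / [S]₁(Km+[S]₂).
= 0.114×(0.251+0.0568) / (0.0568×(0.251+0.114)) = 0.03509/0.02073 = 1.69.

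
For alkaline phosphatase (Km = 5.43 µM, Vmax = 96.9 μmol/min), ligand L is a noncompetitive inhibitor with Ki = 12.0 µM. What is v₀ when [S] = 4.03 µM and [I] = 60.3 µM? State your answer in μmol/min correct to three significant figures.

6.85 μmol/min

α = 1 + [I]/Ki = 1 + 60.3/12.0 = 6.025.
For a noncompetitive inhibitor, Vmax is reduced to Vmax/α while Km is unchanged: Km,app = 5.43 µM, Vmax,app = 16.1 μmol/min.
v = Vmax,app·[S]/(Km,app + [S]) = 16.1 × 4.03/(5.43 + 4.03) = 6.85 μmol/min.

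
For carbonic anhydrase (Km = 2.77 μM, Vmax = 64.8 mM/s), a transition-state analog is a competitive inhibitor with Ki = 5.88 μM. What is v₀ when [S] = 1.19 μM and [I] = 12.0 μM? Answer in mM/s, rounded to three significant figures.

With α = 1 + [I]/Ki = 1 + 12.0/5.88 = 3.041, the competitive rate law is v = Vmax[S] / (αKm + [S]).
v = 64.8×1.19 / (3.041×2.77 + 1.19) = 77.11/9.613 = 8.02 mM/s.

8.02 mM/s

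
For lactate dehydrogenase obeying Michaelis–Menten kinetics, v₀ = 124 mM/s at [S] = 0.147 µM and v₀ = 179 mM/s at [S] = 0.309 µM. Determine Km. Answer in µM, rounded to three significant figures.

From v = Vmax[S]/(Km+[S]), each point gives Vmax = v(Km+[S])/[S].
Equating: 124(Km+0.147)/0.147 = 179(Km+0.309)/0.309.
843.5·Km + 124 = 579.3·Km + 179, so (843.5 − 579.3)·Km = 179 − 124.
Km = 55.00/264.2 = 0.208 µM; then Vmax = 124(0.208+0.147)/0.147 = 300 mM/s.

0.208 µM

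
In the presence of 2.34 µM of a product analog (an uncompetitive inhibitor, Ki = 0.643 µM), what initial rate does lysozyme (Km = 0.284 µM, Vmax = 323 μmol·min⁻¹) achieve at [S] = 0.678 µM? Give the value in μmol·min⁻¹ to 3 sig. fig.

α = 1 + [I]/Ki = 1 + 2.34/0.643 = 4.639.
For an uncompetitive inhibitor, both parameters are divided by α, giving Vmax/α and Km/α: Km,app = 0.0612 µM, Vmax,app = 69.6 μmol·min⁻¹.
v = Vmax,app·[S]/(Km,app + [S]) = 69.6 × 0.678/(0.0612 + 0.678) = 63.9 μmol·min⁻¹.

63.9 μmol·min⁻¹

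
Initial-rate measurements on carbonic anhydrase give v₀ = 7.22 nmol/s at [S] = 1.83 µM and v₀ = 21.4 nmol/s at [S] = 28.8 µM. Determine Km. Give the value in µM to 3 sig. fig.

In reciprocal form, 1/v = (Km/Vmax)·(1/[S]) + 1/Vmax. The two points give (1/[S], 1/v) = (0.5464, 0.1385) and (0.03472, 0.04673).
Slope = (0.1385 − 0.04673)/(0.5464 − 0.03472) = 0.1793; intercept = 0.1385 − 0.1793×0.5464 = 0.04050.
Vmax = 1/intercept = 24.7 nmol/s; Km = slope × Vmax = 0.1793 × 24.7 = 4.43 µM.

4.43 µM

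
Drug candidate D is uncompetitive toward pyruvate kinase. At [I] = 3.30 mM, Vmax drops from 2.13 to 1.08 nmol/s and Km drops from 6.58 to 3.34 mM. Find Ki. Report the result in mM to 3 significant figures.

Uncompetitive: Vmax,app = Vmax/α (and Km,app = Km/α) with α = 1 + [I]/Ki.
α = Vmax/Vmax,app = 2.13/1.08 = 1.972.
Since α = 1 + [I]/Ki, [I]/Ki = 1.972 − 1 = 0.9722 and Ki = 3.30/0.9722 = 3.39 mM.

3.39 mM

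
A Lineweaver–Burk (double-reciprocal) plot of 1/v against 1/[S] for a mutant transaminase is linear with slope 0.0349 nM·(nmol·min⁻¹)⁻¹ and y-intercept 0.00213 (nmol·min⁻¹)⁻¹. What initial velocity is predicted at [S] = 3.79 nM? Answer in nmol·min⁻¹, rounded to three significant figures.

88.2 nmol·min⁻¹

The y-intercept is 1/Vmax, so Vmax = 1/0.00213 = 469 nmol·min⁻¹.
The slope is Km/Vmax, so Km = 0.0349 × 469 = 16.4 nM.
Then v = 469 × 3.79/(16.4 + 3.79) = 88.2 nmol·min⁻¹.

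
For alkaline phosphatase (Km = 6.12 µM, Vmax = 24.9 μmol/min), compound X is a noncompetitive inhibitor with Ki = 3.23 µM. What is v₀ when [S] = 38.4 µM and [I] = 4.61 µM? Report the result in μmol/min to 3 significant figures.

8.85 μmol/min

With α = 1 + [I]/Ki = 1 + 4.61/3.23 = 2.427, the noncompetitive rate law is v = (Vmax/α)·[S] / (Km + [S]).
v = (24.9/2.427)×38.4 / (6.12 + 38.4) = 393.9/44.52 = 8.85 μmol/min.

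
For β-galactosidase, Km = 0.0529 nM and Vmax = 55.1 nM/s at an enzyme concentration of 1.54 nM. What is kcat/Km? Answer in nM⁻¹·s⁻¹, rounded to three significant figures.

kcat = Vmax/[E]total = 55.1/1.54 = 35.8 s⁻¹.
kcat/Km = 35.8/0.0529 = 676 nM⁻¹·s⁻¹.

676 nM⁻¹·s⁻¹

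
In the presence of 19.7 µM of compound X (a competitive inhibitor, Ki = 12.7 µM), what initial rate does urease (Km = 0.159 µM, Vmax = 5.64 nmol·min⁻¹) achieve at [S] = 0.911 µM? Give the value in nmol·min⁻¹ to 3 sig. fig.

With α = 1 + [I]/Ki = 1 + 19.7/12.7 = 2.551, the competitive rate law is v = Vmax[S] / (αKm + [S]).
v = 5.64×0.911 / (2.551×0.159 + 0.911) = 5.138/1.317 = 3.90 nmol·min⁻¹.

3.90 nmol·min⁻¹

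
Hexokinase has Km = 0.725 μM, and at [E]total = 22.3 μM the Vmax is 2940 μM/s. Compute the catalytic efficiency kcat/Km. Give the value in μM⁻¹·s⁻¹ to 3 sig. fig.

kcat = Vmax/[E]total = 2940/22.3 = 132 s⁻¹.
kcat/Km = 132/0.725 = 182 μM⁻¹·s⁻¹.

182 μM⁻¹·s⁻¹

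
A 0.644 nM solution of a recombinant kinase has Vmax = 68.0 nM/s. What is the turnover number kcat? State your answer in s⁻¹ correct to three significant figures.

106 s⁻¹

kcat = Vmax/[E]total = 68.0 nM/s / 0.644 nM = 106 s⁻¹.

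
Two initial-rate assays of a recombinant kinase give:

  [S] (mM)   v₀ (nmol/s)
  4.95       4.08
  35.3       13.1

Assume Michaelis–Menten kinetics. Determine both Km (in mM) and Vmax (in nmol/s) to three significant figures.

From v = Vmax[S]/(Km+[S]), each point gives Vmax = v(Km+[S])/[S].
Equating: 4.08(Km+4.95)/4.95 = 13.1(Km+35.3)/35.3.
0.8242·Km + 4.08 = 0.3711·Km + 13.1, so (0.8242 − 0.3711)·Km = 13.1 − 4.08.
Km = 9.020/0.4531 = 19.9 mM; then Vmax = 4.08(19.9+4.95)/4.95 = 20.5 nmol/s.

Km = 19.9 mM; Vmax = 20.5 nmol/s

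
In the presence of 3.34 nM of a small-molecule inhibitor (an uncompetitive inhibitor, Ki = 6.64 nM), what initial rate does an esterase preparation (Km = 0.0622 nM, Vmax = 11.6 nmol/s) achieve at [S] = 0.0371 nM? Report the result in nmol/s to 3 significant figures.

With α = 1 + [I]/Ki = 1 + 3.34/6.64 = 1.503, the uncompetitive rate law is v = (Vmax/α)·[S] / (Km/α + [S]).
v = (11.6/1.503)×0.0371 / (0.0622/1.503 + 0.0371) = 0.2863/0.07848 = 3.65 nmol/s.

3.65 nmol/s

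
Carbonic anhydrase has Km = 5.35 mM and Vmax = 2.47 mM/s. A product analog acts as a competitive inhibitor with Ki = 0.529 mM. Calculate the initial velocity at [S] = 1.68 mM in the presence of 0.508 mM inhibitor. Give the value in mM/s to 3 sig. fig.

With α = 1 + [I]/Ki = 1 + 0.508/0.529 = 1.960, the competitive rate law is v = Vmax[S] / (αKm + [S]).
v = 2.47×1.68 / (1.960×5.35 + 1.68) = 4.150/12.17 = 0.341 mM/s.

0.341 mM/s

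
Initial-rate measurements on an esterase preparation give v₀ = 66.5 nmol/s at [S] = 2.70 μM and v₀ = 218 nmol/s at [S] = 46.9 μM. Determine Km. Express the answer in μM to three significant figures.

From v = Vmax[S]/(Km+[S]), each point gives Vmax = v(Km+[S])/[S].
Equating: 66.5(Km+2.70)/2.70 = 218(Km+46.9)/46.9.
24.63·Km + 66.5 = 4.648·Km + 218, so (24.63 − 4.648)·Km = 218 − 66.5.
Km = 151.5/19.98 = 7.58 μM; then Vmax = 66.5(7.58+2.70)/2.70 = 253 nmol/s.

7.58 μM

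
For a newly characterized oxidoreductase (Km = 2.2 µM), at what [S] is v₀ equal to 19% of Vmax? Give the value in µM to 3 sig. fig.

0.516 µM

v/Vmax = [S]/(Km+[S]) = 0.19, so [S] = Km·0.19/(1 − 0.19) = 2.2 × 0.2346.
[S] = 0.516 µM.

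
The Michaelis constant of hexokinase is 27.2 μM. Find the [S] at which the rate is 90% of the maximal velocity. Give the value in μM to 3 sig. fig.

v/Vmax = [S]/(Km+[S]) = 0.9, so [S] = Km·0.9/(1 − 0.9) = 27.2 × 9.000.
[S] = 245 μM.

245 μM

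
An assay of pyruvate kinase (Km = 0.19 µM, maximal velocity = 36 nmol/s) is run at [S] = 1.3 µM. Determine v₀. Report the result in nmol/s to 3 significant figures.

31.4 nmol/s

[S]/(Km+[S]) = 1.3/1.490 = 0.8725, the fractional saturation.
v = 0.8725 × Vmax = 0.8725 × 36 = 31.4 nmol/s.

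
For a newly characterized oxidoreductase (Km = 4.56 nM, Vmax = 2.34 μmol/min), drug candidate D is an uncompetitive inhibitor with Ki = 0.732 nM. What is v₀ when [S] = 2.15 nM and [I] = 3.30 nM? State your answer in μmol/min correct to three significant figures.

0.307 μmol/min

α = 1 + [I]/Ki = 1 + 3.30/0.732 = 5.508.
For an uncompetitive inhibitor, both parameters are divided by α, giving Vmax/α and Km/α: Km,app = 0.828 nM, Vmax,app = 0.425 μmol/min.
v = Vmax,app·[S]/(Km,app + [S]) = 0.425 × 2.15/(0.828 + 2.15) = 0.307 μmol/min.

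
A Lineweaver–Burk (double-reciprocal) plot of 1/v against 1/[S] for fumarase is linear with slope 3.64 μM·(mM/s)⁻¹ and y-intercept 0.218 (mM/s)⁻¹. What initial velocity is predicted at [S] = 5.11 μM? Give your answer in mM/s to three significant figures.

1.07 mM/s

The y-intercept is 1/Vmax, so Vmax = 1/0.218 = 4.59 mM/s.
The slope is Km/Vmax, so Km = 3.64 × 4.59 = 16.7 μM.
Then v = 4.59 × 5.11/(16.7 + 5.11) = 1.07 mM/s.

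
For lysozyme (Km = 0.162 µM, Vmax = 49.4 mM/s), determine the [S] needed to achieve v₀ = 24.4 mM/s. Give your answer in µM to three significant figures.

0.158 µM

Rearranging v = Vmax[S]/(Km+[S]) gives [S] = Km·v/(Vmax − v).
[S] = 0.162 × 24.4 / (49.4 − 24.4) = 3.953/25.00 = 0.158 µM.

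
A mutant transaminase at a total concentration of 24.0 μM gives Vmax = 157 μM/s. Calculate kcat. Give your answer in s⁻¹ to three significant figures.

kcat = Vmax/[E]total = 157 μM/s / 24.0 μM = 6.54 s⁻¹.

6.54 s⁻¹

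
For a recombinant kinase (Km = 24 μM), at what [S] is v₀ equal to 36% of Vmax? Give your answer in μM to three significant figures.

13.5 μM

v/Vmax = [S]/(Km+[S]) = 0.36, so [S] = Km·0.36/(1 − 0.36) = 24 × 0.5625.
[S] = 13.5 μM.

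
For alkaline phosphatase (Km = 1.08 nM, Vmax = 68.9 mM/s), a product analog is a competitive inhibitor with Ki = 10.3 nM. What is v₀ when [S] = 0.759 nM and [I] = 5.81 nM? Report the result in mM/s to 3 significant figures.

With α = 1 + [I]/Ki = 1 + 5.81/10.3 = 1.564, the competitive rate law is v = Vmax[S] / (αKm + [S]).
v = 68.9×0.759 / (1.564×1.08 + 0.759) = 52.30/2.448 = 21.4 mM/s.

21.4 mM/s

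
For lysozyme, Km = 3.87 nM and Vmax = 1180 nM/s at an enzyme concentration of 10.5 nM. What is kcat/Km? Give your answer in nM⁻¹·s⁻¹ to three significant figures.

kcat = Vmax/[E]total = 1180/10.5 = 112 s⁻¹.
kcat/Km = 112/3.87 = 29.0 nM⁻¹·s⁻¹.

29.0 nM⁻¹·s⁻¹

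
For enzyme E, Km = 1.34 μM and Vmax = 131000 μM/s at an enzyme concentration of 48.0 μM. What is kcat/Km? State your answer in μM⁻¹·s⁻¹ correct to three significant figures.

2040 μM⁻¹·s⁻¹

kcat = Vmax/[E]total = 131000/48.0 = 2730 s⁻¹.
kcat/Km = 2730/1.34 = 2040 μM⁻¹·s⁻¹.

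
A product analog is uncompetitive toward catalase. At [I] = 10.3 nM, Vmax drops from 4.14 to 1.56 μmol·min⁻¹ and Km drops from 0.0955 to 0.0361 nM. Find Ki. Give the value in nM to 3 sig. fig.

Uncompetitive: Vmax,app = Vmax/α (and Km,app = Km/α) with α = 1 + [I]/Ki.
α = Vmax/Vmax,app = 4.14/1.56 = 2.654.
Since α = 1 + [I]/Ki, [I]/Ki = 2.654 − 1 = 1.654 and Ki = 10.3/1.654 = 6.23 nM.

6.23 nM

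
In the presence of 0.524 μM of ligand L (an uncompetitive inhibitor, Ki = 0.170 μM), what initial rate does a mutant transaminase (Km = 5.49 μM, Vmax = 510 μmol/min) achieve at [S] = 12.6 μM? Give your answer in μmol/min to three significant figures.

113 μmol/min

With α = 1 + [I]/Ki = 1 + 0.524/0.170 = 4.082, the uncompetitive rate law is v = (Vmax/α)·[S] / (Km/α + [S]).
v = (510/4.082)×12.6 / (5.49/4.082 + 12.6) = 1574/13.94 = 113 μmol/min.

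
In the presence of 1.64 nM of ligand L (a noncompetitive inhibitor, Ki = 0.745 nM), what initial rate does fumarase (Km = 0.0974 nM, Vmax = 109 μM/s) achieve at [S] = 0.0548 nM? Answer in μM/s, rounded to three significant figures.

12.3 μM/s

With α = 1 + [I]/Ki = 1 + 1.64/0.745 = 3.201, the noncompetitive rate law is v = (Vmax/α)·[S] / (Km + [S]).
v = (109/3.201)×0.0548 / (0.0974 + 0.0548) = 1.866/0.1522 = 12.3 μM/s.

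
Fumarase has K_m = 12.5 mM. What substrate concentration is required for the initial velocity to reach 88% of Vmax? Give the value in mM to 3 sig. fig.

v/Vmax = [S]/(Km+[S]) = 0.88, so [S] = Km·0.88/(1 − 0.88) = 12.5 × 7.333.
[S] = 91.7 mM.

91.7 mM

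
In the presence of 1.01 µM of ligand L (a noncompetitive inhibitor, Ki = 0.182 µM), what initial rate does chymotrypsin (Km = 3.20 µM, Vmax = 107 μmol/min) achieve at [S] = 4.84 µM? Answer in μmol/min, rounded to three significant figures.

9.83 μmol/min

α = 1 + [I]/Ki = 1 + 1.01/0.182 = 6.549.
For a noncompetitive inhibitor, Vmax is reduced to Vmax/α while Km is unchanged: Km,app = 3.20 µM, Vmax,app = 16.3 μmol/min.
v = Vmax,app·[S]/(Km,app + [S]) = 16.3 × 4.84/(3.20 + 4.84) = 9.83 μmol/min.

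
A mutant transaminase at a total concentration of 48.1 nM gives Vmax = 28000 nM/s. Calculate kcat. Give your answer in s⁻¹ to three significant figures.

kcat = Vmax/[E]total = 28000 nM/s / 48.1 nM = 582 s⁻¹.

582 s⁻¹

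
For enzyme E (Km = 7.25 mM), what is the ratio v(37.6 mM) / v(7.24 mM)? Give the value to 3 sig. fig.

Since Vmax cancels, v₂/v₁ = [S]₂(Km+[S]₁) / [S]₁(Km+[S]₂).
= 37.6×(7.25+7.24) / (7.24×(7.25+37.6)) = 544.8/324.7 = 1.68.

1.68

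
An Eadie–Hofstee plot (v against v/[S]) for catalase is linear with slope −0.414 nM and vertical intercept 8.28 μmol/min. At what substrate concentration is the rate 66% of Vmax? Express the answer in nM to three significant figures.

0.804 nM

The Eadie–Hofstee slope gives Km = 0.414 nM (slope = −Km).
v/Vmax = [S]/(Km+[S]) = 0.66 ⇒ [S] = Km·0.66/(1−0.66) = 0.414 × 1.941 = 0.804 nM.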